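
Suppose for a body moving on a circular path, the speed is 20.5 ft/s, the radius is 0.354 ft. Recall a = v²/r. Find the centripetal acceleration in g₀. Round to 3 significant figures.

Directly: a = v²/r.
v = 20.5 ft/s = 6.248 m/s; r = 0.354 ft = 0.1079 m.
a = 361.8 m/s²
361.8 m/s² × (1 g₀ / 9.807 m/s²) = 36.90 g₀

36.9 g₀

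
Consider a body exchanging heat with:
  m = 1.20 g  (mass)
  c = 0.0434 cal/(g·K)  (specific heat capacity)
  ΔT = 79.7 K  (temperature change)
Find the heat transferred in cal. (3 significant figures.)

Directly: Q = mcΔT.
m = 1.20 g = 0.001200 kg; c = 0.0434 cal/(g·K) = 181.6 J/(kg·K); ΔT = 79.7 K.
Q = 17.37 J
17.37 J × (1 cal / 4.184 J) = 4.151 cal

4.15 cal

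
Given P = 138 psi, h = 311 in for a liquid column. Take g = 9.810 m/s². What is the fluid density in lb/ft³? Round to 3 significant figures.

767 lb/ft³

Solving P = ρ·g·h for ρ: ρ = P/(g·h).
P = 138 psi = 9.515×10^5 Pa; h = 311 in = 7.899 m; g = 9.810 m/s².
ρ = 12278 kg/m³
12278 kg/m³ × (1 lb/ft³ / 16.02 kg/m³) = 766.5 lb/ft³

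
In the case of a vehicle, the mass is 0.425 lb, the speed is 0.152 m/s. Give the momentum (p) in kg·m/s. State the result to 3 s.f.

p is given directly by: p = mv.
m = 0.425 lb = 0.1928 kg; v = 0.152 m/s.
p = 0.02930 kg·m/s

0.0293 kg·m/s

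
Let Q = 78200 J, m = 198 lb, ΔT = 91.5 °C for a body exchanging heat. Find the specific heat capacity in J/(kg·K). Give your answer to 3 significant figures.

9.52 J/(kg·K)

Rearranging: c = Q/(m·ΔT).
Q = 78200 J; m = 198 lb = 89.81 kg; ΔT = 91.5 °C = 91.50 K.
c = 9.516 J/(kg·K)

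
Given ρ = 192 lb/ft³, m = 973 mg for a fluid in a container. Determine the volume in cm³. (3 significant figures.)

0.316 cm³

Rearranging: V = m/ρ.
ρ = 192 lb/ft³ = 3076 kg/m³; m = 973 mg = 9.730×10^-4 kg.
V = 3.164×10^-7 m³
3.164×10^-7 m³ × (1 cm³ / 1.000×10^-6 m³) = 0.3164 cm³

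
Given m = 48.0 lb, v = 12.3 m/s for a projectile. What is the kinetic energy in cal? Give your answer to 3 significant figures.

KE is given directly by: KE = ½mv².
m = 48.0 lb = 21.77 kg; v = 12.3 m/s.
KE = 1647 J  (the unit combination reduces to kg·m²/s² = J)
1647 J × (1 cal / 4.184 J) = 393.6 cal

394 cal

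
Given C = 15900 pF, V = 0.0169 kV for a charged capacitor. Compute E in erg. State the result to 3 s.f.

E is given directly by: E = ½CV².
C = 15900 pF = 1.590×10^-8 F; V = 0.0169 kV = 16.90 V.
E = 2.271×10^-6 J  (the unit combination reduces to kg·m²/s² = J)
2.271×10^-6 J × (1 erg / 1.000×10^-7 J) = 22.71 erg

22.7 erg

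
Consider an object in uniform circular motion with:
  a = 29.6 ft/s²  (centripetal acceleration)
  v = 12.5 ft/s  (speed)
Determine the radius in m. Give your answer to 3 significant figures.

1.61 m

Rearranging a = v²/r for r: r = v²/a.
a = 29.6 ft/s² = 9.022 m/s²; v = 12.5 ft/s = 3.810 m/s.
r = 1.609 m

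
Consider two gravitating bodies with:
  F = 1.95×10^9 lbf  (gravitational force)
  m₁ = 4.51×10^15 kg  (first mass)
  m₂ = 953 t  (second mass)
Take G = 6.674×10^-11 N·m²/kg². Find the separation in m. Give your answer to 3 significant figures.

5.75 m

From Newton's law of gravitation: r = √(G·m₁m₂/F).
F = 1.95×10^9 lbf = 8.674×10^9 N; m₁ = 4.51×10^15 kg; m₂ = 953 t = 9.530×10^5 kg; G = 6.674×10^-11 N·m²/kg².
r = 5.751 m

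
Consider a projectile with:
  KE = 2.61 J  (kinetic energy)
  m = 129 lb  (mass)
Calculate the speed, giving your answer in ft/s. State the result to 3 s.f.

Solving KE = ½mv² for v: v = √(2·KE/m).
KE = 2.61 J; m = 129 lb = 58.51 kg.
v = 0.2987 m/s
0.2987 m/s × (1 ft/s / 0.3048 m/s) = 0.9799 ft/s

0.980 ft/s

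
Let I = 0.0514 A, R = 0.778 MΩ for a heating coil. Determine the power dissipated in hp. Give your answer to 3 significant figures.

Directly: P = I²R.
I = 0.0514 A; R = 0.778 MΩ = 7.780×10^5 Ω.
P = 2055 W
2055 W × (1 hp / 745.7 W) = 2.756 hp

2.76 hp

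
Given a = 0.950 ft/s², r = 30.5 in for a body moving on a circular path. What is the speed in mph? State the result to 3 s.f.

Rearranging a = v²/r for v: v = √(a·r).
a = 0.950 ft/s² = 0.2896 m/s²; r = 30.5 in = 0.7747 m.
v = 0.4736 m/s
0.4736 m/s × (1 mph / 0.4470 m/s) = 1.059 mph

1.06 mph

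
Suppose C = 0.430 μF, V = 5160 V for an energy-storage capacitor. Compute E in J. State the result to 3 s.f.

Directly: E = ½CV².
C = 0.430 μF = 4.300×10^-7 F; V = 5160 V.
E = 5.725 J

5.72 J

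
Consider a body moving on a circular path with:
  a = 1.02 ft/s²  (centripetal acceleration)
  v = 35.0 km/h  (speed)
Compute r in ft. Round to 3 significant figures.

997 ft

Rearranging: r = v²/a.
a = 1.02 ft/s² = 0.3109 m/s²; v = 35.0 km/h = 9.722 m/s.
r = 304.0 m
304.0 m × (1 ft / 0.3048 m) = 997.5 ft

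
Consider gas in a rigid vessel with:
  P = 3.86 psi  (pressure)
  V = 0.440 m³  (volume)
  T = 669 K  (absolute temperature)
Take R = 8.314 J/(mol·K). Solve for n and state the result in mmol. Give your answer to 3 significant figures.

2110 mmol

From the ideal-gas law: n = PV/(RT).
P = 3.86 psi = 26614 Pa; V = 0.440 m³; T = 669 K; R = 8.314 J/(mol·K).
n = 2.105 mol
2.105 mol × (1 mmol / 0.001000 mol) = 2105 mmol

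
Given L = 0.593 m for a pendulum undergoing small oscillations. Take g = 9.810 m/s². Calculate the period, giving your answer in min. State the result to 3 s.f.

Directly: T = 2π√(L/g).
L = 0.593 m; g = 9.810 m/s².
T = 1.545 s
1.545 s × (1 min / 60.00 s) = 0.02575 min

0.0257 min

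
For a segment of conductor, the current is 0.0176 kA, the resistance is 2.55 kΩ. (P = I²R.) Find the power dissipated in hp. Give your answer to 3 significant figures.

P is given directly by: P = I²R.
I = 0.0176 kA = 17.60 A; R = 2.55 kΩ = 2550 Ω.
P = 7.899×10^5 W  (the unit combination reduces to kg·m²/s³ = W)
7.899×10^5 W × (1 hp / 745.7 W) = 1059 hp

1060 hp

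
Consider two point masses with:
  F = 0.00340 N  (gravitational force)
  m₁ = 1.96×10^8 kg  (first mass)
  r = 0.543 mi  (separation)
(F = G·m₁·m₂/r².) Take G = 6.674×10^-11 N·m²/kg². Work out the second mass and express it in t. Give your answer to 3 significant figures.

Rearranging: m₂ = F·r²/(G·m₁).
F = 0.00340 N; m₁ = 1.96×10^8 kg; r = 0.543 mi = 873.9 m; G = 6.674×10^-11 N·m²/kg².
m₂ = 1.985×10^5 kg
1.985×10^5 kg × (1 t / 1000 kg) = 198.5 t

198 t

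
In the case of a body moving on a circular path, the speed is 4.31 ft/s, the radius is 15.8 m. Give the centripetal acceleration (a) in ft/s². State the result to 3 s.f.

0.358 ft/s²

Directly: a = v²/r.
v = 4.31 ft/s = 1.314 m/s; r = 15.8 m.
a = 0.1092 m/s²
0.1092 m/s² × (1 ft/s² / 0.3048 m/s²) = 0.3584 ft/s²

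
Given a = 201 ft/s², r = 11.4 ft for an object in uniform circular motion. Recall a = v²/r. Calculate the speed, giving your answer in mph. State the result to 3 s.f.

Solving a = v²/r for v: v = √(a·r).
a = 201 ft/s² = 61.26 m/s²; r = 11.4 ft = 3.475 m.
v = 14.59 m/s
14.59 m/s × (1 mph / 0.4470 m/s) = 32.64 mph

32.6 mph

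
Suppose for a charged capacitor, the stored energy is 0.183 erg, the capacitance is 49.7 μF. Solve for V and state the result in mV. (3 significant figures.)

Solving E = ½C·V² for V: V = √(2E/C).
E = 0.183 erg = 1.830×10^-8 J; C = 49.7 μF = 4.970×10^-5 F.
V = 0.02714 V
0.02714 V × (1 mV / 0.001000 V) = 27.14 mV

27.1 mV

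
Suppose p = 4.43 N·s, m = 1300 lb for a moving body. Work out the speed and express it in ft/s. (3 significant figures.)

Rearranging: v = p/m.
p = 4.43 N·s = 4.430 kg·m/s; m = 1300 lb = 589.7 kg.
v = 0.007513 m/s
0.007513 m/s × (1 ft/s / 0.3048 m/s) = 0.02465 ft/s

0.0246 ft/s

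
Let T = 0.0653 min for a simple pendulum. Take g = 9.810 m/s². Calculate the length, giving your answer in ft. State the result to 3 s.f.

12.5 ft

Rearranging T = 2π√(L/g) for L: L = g·(T/2π)².
T = 0.0653 min = 3.918 s; g = 9.810 m/s².
L = 3.815 m
3.815 m × (1 ft / 0.3048 m) = 12.51 ft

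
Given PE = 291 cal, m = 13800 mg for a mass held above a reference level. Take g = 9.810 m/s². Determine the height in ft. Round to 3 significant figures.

29500 ft

Rearranging: h = PE/(m·g).
PE = 291 cal = 1218 J; m = 13800 mg = 0.01380 kg; g = 9.810 m/s².
h = 8994 m
8994 m × (1 ft / 0.3048 m) = 29507 ft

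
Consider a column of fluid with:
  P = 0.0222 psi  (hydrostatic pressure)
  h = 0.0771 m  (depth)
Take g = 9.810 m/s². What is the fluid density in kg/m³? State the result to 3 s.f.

202 kg/m³

Rearranging P = ρ·g·h for ρ: ρ = P/(g·h).
P = 0.0222 psi = 153.1 Pa; h = 0.0771 m; g = 9.810 m/s².
ρ = 202.4 kg/m³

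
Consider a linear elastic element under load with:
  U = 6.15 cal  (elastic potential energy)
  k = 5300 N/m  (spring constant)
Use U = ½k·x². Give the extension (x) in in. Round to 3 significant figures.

3.88 in

Solving U = ½k·x² for x: x = √(2U/k).
U = 6.15 cal = 25.73 J; k = 5300 N/m.
x = 0.09854 m
0.09854 m × (1 in / 0.02540 m) = 3.880 in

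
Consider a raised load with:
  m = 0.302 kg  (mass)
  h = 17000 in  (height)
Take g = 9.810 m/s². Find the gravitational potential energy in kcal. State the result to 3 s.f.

PE is given directly by: PE = mgh.
m = 0.302 kg; h = 17000 in = 431.8 m; g = 9.810 m/s².
PE = 1279 J
1279 J × (1 kcal / 4184 J) = 0.3058 kcal

0.306 kcal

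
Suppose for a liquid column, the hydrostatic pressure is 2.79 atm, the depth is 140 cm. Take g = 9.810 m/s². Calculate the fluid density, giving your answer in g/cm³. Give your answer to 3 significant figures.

20.6 g/cm³

Rearranging: ρ = P/(g·h).
P = 2.79 atm = 2.827×10^5 Pa; h = 140 cm = 1.400 m; g = 9.810 m/s².
ρ = 20584 kg/m³
20584 kg/m³ × (1 g/cm³ / 1000 kg/m³) = 20.58 g/cm³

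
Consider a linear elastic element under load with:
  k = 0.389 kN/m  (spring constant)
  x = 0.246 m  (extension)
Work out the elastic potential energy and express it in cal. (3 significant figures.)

2.81 cal

U is given directly by: U = ½kx².
k = 0.389 kN/m = 389.0 N/m; x = 0.246 m.
U = 11.77 J  (the unit combination reduces to kg·m²/s² = J)
11.77 J × (1 cal / 4.184 J) = 2.813 cal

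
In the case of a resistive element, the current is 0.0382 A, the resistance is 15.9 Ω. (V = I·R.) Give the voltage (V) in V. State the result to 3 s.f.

0.607 V

From Ohm's law: V = IR.
I = 0.0382 A; R = 15.9 Ω.
V = 0.6074 V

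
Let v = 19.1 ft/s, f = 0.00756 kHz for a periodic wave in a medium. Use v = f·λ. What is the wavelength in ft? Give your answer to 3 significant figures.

2.53 ft

Rearranging v = f·λ for λ: λ = v/f.
v = 19.1 ft/s = 5.822 m/s; f = 0.00756 kHz = 7.560 Hz.
λ = 0.7701 m
0.7701 m × (1 ft / 0.3048 m) = 2.526 ft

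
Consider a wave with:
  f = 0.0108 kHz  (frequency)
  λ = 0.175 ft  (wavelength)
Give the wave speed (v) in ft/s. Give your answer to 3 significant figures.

1.89 ft/s

v is given directly by: v = fλ.
f = 0.0108 kHz = 10.80 Hz; λ = 0.175 ft = 0.05334 m.
v = 0.5761 m/s
0.5761 m/s × (1 ft/s / 0.3048 m/s) = 1.890 ft/s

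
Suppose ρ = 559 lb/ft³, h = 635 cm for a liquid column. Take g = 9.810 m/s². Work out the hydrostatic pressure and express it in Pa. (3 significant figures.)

5.58×10^5 Pa

P is given directly by: P = ρgh.
ρ = 559 lb/ft³ = 8954 kg/m³; h = 635 cm = 6.350 m; g = 9.810 m/s².
P = 5.578×10^5 Pa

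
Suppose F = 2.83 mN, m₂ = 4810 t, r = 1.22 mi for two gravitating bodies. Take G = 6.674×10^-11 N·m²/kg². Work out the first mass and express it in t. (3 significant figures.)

34000 t

From Newton's law of gravitation: m₁ = F·r²/(G·m₂).
F = 2.83 mN = 0.002830 N; m₂ = 4810 t = 4.810×10^6 kg; r = 1.22 mi = 1963 m; G = 6.674×10^-11 N·m²/kg².
m₁ = 3.398×10^7 kg
3.398×10^7 kg × (1 t / 1000 kg) = 33984 t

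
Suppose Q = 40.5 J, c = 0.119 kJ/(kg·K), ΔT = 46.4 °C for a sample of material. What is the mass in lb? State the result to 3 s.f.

0.0162 lb

Solving Q = m·c·ΔT for m: m = Q/(c·ΔT).
Q = 40.5 J; c = 0.119 kJ/(kg·K) = 119.0 J/(kg·K); ΔT = 46.4 °C = 46.40 K.
m = 0.007335 kg
0.007335 kg × (1 lb / 0.4536 kg) = 0.01617 lb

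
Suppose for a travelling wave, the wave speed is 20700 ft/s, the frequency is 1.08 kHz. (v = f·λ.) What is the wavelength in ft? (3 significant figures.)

19.2 ft

Rearranging v = f·λ for λ: λ = v/f.
v = 20700 ft/s = 6309 m/s; f = 1.08 kHz = 1080 Hz.
λ = 5.842 m
5.842 m × (1 ft / 0.3048 m) = 19.17 ft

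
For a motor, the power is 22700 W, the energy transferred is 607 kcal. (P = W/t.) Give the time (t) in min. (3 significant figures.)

Rearranging P = W/t for t: t = W/P.
P = 22700 W; W = 607 kcal = 2.540×10^6 J.
t = 111.9 s
111.9 s × (1 min / 60.00 s) = 1.865 min

1.86 min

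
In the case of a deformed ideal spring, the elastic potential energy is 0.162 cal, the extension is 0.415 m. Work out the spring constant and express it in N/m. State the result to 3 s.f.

Solving U = ½k·x² for k: k = 2U/x².
U = 0.162 cal = 0.6778 J; x = 0.415 m.
k = 7.871 N/m

7.87 N/m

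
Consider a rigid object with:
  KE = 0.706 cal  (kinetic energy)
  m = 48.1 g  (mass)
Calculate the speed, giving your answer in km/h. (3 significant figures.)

39.9 km/h

Rearranging: v = √(2·KE/m).
KE = 0.706 cal = 2.954 J; m = 48.1 g = 0.04810 kg.
v = 11.08 m/s
11.08 m/s × (1 km/h / 0.2778 m/s) = 39.90 km/h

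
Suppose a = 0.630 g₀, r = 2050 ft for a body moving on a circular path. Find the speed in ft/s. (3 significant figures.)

204 ft/s

Solving a = v²/r for v: v = √(a·r).
a = 0.630 g₀ = 6.178 m/s²; r = 2050 ft = 624.8 m.
v = 62.13 m/s
62.13 m/s × (1 ft/s / 0.3048 m/s) = 203.8 ft/s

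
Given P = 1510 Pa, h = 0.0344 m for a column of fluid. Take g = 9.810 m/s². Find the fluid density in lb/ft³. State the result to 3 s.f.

279 lb/ft³

Solving P = ρ·g·h for ρ: ρ = P/(g·h).
P = 1510 Pa; h = 0.0344 m; g = 9.810 m/s².
ρ = 4475 kg/m³
4475 kg/m³ × (1 lb/ft³ / 16.02 kg/m³) = 279.3 lb/ft³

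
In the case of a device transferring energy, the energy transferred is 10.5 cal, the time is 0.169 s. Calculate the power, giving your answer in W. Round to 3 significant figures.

260 W

Directly: P = W/t.
W = 10.5 cal = 43.93 J; t = 0.169 s.
P = 260.0 W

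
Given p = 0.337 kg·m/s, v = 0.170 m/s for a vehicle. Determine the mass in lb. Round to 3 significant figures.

4.37 lb

Rearranging: m = p/v.
p = 0.337 kg·m/s; v = 0.170 m/s.
m = 1.982 kg
1.982 kg × (1 lb / 0.4536 kg) = 4.370 lb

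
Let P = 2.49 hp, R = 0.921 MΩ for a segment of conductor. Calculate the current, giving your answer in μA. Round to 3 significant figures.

Rearranging P = I²R for I: I = √(P/R).
P = 2.49 hp = 1857 W; R = 0.921 MΩ = 9.210×10^5 Ω.
I = 0.04490 A
0.04490 A × (1 μA / 1.000×10^-6 A) = 44901 μA

44900 μA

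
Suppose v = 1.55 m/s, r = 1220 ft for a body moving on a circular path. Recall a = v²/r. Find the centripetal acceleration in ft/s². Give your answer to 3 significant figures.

0.0212 ft/s²

a is given directly by: a = v²/r.
v = 1.55 m/s; r = 1220 ft = 371.9 m.
a = 0.006461 m/s²
0.006461 m/s² × (1 ft/s² / 0.3048 m/s²) = 0.02120 ft/s²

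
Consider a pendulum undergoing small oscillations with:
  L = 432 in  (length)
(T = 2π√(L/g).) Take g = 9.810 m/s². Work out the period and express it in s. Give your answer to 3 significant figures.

Directly: T = 2π√(L/g).
L = 432 in = 10.97 m; g = 9.810 m/s².
T = 6.645 s

6.65 s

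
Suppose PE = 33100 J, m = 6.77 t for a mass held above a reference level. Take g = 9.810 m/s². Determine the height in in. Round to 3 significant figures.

19.6 in

Solving PE = m·g·h for h: h = PE/(m·g).
PE = 33100 J; m = 6.77 t = 6770 kg; g = 9.810 m/s².
h = 0.4984 m
0.4984 m × (1 in / 0.02540 m) = 19.62 in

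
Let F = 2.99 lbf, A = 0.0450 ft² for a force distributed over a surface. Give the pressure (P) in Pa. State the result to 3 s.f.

3180 Pa

Directly: P = F/A.
F = 2.99 lbf = 13.30 N; A = 0.0450 ft² = 0.004181 m².
P = 3181 Pa  (the unit combination reduces to kg/(m·s²) = Pa)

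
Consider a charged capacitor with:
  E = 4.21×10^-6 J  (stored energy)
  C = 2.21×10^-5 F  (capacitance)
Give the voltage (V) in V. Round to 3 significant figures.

0.617 V

Rearranging: V = √(2E/C).
E = 4.21×10^-6 J; C = 2.21×10^-5 F.
V = 0.6172 V  (the unit combination reduces to kg·m²/(A·s³) = V)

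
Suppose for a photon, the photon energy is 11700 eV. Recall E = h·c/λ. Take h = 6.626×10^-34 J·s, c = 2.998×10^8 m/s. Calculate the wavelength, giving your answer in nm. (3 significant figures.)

Solving E = h·c/λ for λ: λ = hc/E.
E = 11700 eV = 1.875×10^-15 J; h = 6.626×10^-34 J·s; c = 2.998×10^8 m/s.
λ = 1.060×10^-10 m
1.060×10^-10 m × (1 nm / 1.000×10^-9 m) = 0.1060 nm

0.106 nm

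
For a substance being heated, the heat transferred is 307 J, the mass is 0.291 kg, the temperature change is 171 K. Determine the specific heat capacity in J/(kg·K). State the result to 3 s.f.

Rearranging: c = Q/(m·ΔT).
Q = 307 J; m = 0.291 kg; ΔT = 171 K.
c = 6.169 J/(kg·K)

6.17 J/(kg·K)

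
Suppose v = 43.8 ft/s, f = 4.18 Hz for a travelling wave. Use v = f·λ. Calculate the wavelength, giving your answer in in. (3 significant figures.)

Rearranging: λ = v/f.
v = 43.8 ft/s = 13.35 m/s; f = 4.18 Hz.
λ = 3.194 m
3.194 m × (1 in / 0.02540 m) = 125.7 in

126 in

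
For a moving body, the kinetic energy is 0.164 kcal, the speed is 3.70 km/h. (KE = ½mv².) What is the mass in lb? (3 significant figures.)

Rearranging: m = 2·KE/v².
KE = 0.164 kcal = 686.2 J; v = 3.70 km/h = 1.028 m/s.
m = 1299 kg
1299 kg × (1 lb / 0.4536 kg) = 2864 lb

2860 lb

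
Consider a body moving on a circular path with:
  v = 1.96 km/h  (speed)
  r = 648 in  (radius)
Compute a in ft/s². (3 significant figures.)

0.0591 ft/s²

Directly: a = v²/r.
v = 1.96 km/h = 0.5444 m/s; r = 648 in = 16.46 m.
a = 0.01801 m/s²
0.01801 m/s² × (1 ft/s² / 0.3048 m/s²) = 0.05909 ft/s²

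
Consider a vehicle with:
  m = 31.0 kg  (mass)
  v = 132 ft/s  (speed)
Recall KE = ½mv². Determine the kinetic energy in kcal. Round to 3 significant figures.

KE is given directly by: KE = ½mv².
m = 31.0 kg; v = 132 ft/s = 40.23 m/s.
KE = 25091 J
25091 J × (1 kcal / 4184 J) = 5.997 kcal

6.00 kcal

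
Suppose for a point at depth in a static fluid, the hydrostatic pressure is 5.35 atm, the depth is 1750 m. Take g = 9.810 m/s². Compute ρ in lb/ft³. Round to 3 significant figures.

1.97 lb/ft³

Rearranging: ρ = P/(g·h).
P = 5.35 atm = 5.421×10^5 Pa; h = 1750 m; g = 9.810 m/s².
ρ = 31.58 kg/m³
31.58 kg/m³ × (1 lb/ft³ / 16.02 kg/m³) = 1.971 lb/ft³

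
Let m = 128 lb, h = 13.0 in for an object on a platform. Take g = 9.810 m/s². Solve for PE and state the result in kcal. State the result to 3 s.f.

0.0450 kcal

PE is given directly by: PE = mgh.
m = 128 lb = 58.06 kg; h = 13.0 in = 0.3302 m; g = 9.810 m/s².
PE = 188.1 J
188.1 J × (1 kcal / 4184 J) = 0.04495 kcal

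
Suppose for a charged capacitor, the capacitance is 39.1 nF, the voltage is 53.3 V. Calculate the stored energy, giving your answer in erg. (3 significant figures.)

555 erg

Directly: E = ½CV².
C = 39.1 nF = 3.910×10^-8 F; V = 53.3 V.
E = 5.554×10^-5 J
5.554×10^-5 J × (1 erg / 1.000×10^-7 J) = 555.4 erg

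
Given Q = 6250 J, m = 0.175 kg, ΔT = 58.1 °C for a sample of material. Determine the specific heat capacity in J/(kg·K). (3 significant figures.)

615 J/(kg·K)

Rearranging Q = m·c·ΔT for c: c = Q/(m·ΔT).
Q = 6250 J; m = 0.175 kg; ΔT = 58.1 °C = 58.10 K.
c = 614.7 J/(kg·K)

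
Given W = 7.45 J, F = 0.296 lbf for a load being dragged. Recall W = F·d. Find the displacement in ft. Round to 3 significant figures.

18.6 ft

Rearranging W = F·d for d: d = W/F.
W = 7.45 J; F = 0.296 lbf = 1.317 N.
d = 5.658 m
5.658 m × (1 ft / 0.3048 m) = 18.56 ft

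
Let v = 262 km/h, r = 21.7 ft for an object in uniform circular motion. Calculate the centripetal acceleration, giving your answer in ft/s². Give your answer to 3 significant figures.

a is given directly by: a = v²/r.
v = 262 km/h = 72.78 m/s; r = 21.7 ft = 6.614 m.
a = 800.8 m/s²
800.8 m/s² × (1 ft/s² / 0.3048 m/s²) = 2627 ft/s²

2630 ft/s²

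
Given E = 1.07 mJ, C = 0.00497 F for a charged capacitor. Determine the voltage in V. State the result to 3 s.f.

0.656 V

Rearranging E = ½C·V² for V: V = √(2E/C).
E = 1.07 mJ = 0.001070 J; C = 0.00497 F.
V = 0.6562 V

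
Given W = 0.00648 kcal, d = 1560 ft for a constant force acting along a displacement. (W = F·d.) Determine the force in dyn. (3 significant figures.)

5700 dyn

Rearranging: F = W/d.
W = 0.00648 kcal = 27.11 J; d = 1560 ft = 475.5 m.
F = 0.05702 N
0.05702 N × (1 dyn / 1.000×10^-5 N) = 5702 dyn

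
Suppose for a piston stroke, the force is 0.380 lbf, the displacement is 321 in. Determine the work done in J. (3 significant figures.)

Directly: W = F·d.
F = 0.380 lbf = 1.690 N; d = 321 in = 8.153 m.
W = 13.78 J

13.8 J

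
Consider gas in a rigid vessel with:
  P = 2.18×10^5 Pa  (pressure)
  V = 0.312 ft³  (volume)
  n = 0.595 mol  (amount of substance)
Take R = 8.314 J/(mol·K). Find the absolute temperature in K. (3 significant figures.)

Solving PV = nRT for T: T = PV/(nR).
P = 2.18×10^5 Pa; V = 0.312 ft³ = 0.008835 m³; n = 0.595 mol; R = 8.314 J/(mol·K).
T = 389.3 K

389 K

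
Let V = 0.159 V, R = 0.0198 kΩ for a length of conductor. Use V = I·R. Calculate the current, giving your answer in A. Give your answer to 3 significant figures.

0.00803 A

Rearranging V = I·R for I: I = V/R.
V = 0.159 V; R = 0.0198 kΩ = 19.80 Ω.
I = 0.008030 A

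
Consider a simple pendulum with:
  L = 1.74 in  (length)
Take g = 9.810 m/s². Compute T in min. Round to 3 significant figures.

0.00703 min

T is given directly by: T = 2π√(L/g).
L = 1.74 in = 0.04420 m; g = 9.810 m/s².
T = 0.4217 s
0.4217 s × (1 min / 60.00 s) = 0.007029 min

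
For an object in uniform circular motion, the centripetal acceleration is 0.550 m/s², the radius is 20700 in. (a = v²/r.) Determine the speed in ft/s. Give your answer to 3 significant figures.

Rearranging a = v²/r for v: v = √(a·r).
a = 0.550 m/s²; r = 20700 in = 525.8 m.
v = 17.01 m/s
17.01 m/s × (1 ft/s / 0.3048 m/s) = 55.79 ft/s

55.8 ft/s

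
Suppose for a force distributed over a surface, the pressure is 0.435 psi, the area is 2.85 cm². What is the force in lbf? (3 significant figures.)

Rearranging P = F/A for F: F = P·A.
P = 0.435 psi = 2999 Pa; A = 2.85 cm² = 2.850×10^-4 m².
F = 0.8548 N  (the unit combination reduces to kg·m/s² = N)
0.8548 N × (1 lbf / 4.448 N) = 0.1922 lbf

0.192 lbf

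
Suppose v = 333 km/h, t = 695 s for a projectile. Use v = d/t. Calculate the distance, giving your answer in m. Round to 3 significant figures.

Rearranging: d = v·t.
v = 333 km/h = 92.50 m/s; t = 695 s.
d = 64288 m

64300 m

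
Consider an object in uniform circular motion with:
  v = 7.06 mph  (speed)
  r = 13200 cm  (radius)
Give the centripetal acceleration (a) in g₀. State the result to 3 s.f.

0.00769 g₀

a is given directly by: a = v²/r.
v = 7.06 mph = 3.156 m/s; r = 13200 cm = 132.0 m.
a = 0.07546 m/s²
0.07546 m/s² × (1 g₀ / 9.807 m/s²) = 0.007695 g₀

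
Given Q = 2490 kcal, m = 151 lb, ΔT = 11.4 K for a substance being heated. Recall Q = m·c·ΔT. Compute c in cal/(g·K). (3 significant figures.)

Rearranging Q = m·c·ΔT for c: c = Q/(m·ΔT).
Q = 2490 kcal = 1.042×10^7 J; m = 151 lb = 68.49 kg; ΔT = 11.4 K.
c = 13343 J/(kg·K)
13343 J/(kg·K) × (1 cal/(g·K) / 4184 J/(kg·K)) = 3.189 cal/(g·K)

3.19 cal/(g·K)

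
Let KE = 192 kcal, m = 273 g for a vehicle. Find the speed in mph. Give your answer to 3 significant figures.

Solving KE = ½mv² for v: v = √(2·KE/m).
KE = 192 kcal = 8.033×10^5 J; m = 273 g = 0.2730 kg.
v = 2426 m/s
2426 m/s × (1 mph / 0.4470 m/s) = 5427 mph

5430 mph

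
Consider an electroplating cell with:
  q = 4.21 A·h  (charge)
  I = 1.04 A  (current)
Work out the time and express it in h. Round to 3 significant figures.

4.05 h

Rearranging q = I·t for t: t = q/I.
q = 4.21 A·h = 15156 C; I = 1.04 A.
t = 14573 s
14573 s × (1 h / 3600 s) = 4.048 h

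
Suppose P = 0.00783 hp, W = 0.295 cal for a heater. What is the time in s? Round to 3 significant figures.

0.211 s

Rearranging P = W/t for t: t = W/P.
P = 0.00783 hp = 5.839 W; W = 0.295 cal = 1.234 J.
t = 0.2114 s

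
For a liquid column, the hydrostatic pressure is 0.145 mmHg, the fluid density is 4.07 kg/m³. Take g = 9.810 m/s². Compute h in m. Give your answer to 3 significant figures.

0.484 m

Rearranging P = ρ·g·h for h: h = P/(ρ·g).
P = 0.145 mmHg = 19.33 Pa; ρ = 4.07 kg/m³; g = 9.810 m/s².
h = 0.4842 m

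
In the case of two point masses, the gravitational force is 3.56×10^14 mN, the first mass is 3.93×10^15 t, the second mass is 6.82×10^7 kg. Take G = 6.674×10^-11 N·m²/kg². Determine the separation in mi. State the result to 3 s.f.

Rearranging: r = √(G·m₁m₂/F).
F = 3.56×10^14 mN = 3.560×10^11 N; m₁ = 3.93×10^15 t = 3.930×10^18 kg; m₂ = 6.82×10^7 kg; G = 6.674×10^-11 N·m²/kg².
r = 224.2 m
224.2 m × (1 mi / 1609 m) = 0.1393 mi

0.139 mi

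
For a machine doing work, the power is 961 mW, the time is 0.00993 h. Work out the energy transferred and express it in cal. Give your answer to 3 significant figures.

Solving P = W/t for W: W = P·t.
P = 961 mW = 0.9610 W; t = 0.00993 h = 35.75 s.
W = 34.35 J
34.35 J × (1 cal / 4.184 J) = 8.211 cal

8.21 cal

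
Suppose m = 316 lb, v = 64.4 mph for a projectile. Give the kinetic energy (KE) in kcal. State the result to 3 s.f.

KE is given directly by: KE = ½mv².
m = 316 lb = 143.3 kg; v = 64.4 mph = 28.79 m/s.
KE = 59400 J
59400 J × (1 kcal / 4184 J) = 14.20 kcal

14.2 kcal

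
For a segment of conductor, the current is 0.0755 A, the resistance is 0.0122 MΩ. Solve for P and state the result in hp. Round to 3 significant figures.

Directly: P = I²R.
I = 0.0755 A; R = 0.0122 MΩ = 12200 Ω.
P = 69.54 W  (the unit combination reduces to kg·m²/s³ = W)
69.54 W × (1 hp / 745.7 W) = 0.09326 hp

0.0933 hp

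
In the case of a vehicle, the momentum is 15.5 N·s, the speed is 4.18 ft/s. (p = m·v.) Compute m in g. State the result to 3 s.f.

Rearranging: m = p/v.
p = 15.5 N·s = 15.50 kg·m/s; v = 4.18 ft/s = 1.274 m/s.
m = 12.17 kg
12.17 kg × (1 g / 0.001000 kg) = 12166 g

12200 g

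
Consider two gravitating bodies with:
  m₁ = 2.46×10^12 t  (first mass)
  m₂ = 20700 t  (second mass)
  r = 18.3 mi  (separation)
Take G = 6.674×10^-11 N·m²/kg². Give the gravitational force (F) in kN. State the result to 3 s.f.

Directly: F = Gm₁m₂/r².
m₁ = 2.46×10^12 t = 2.460×10^15 kg; m₂ = 20700 t = 2.070×10^7 kg; r = 18.3 mi = 29451 m; G = 6.674×10^-11 N·m²/kg².
F = 3918 N
3918 N × (1 kN / 1000 N) = 3.918 kN

3.92 kN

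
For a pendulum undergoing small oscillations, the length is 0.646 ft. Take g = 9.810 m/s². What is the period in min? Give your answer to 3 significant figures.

Directly: T = 2π√(L/g).
L = 0.646 ft = 0.1969 m; g = 9.810 m/s².
T = 0.8902 s
0.8902 s × (1 min / 60.00 s) = 0.01484 min

0.0148 min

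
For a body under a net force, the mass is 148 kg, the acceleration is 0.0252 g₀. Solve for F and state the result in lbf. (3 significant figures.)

Directly: F = m·a.
m = 148 kg; a = 0.0252 g₀ = 0.2471 m/s².
F = 36.57 N
36.57 N × (1 lbf / 4.448 N) = 8.222 lbf

8.22 lbf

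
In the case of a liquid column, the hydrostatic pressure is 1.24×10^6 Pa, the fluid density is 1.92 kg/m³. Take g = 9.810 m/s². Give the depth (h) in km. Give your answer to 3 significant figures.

Rearranging: h = P/(ρ·g).
P = 1.24×10^6 Pa; ρ = 1.92 kg/m³; g = 9.810 m/s².
h = 65834 m
65834 m × (1 km / 1000 m) = 65.83 km

65.8 km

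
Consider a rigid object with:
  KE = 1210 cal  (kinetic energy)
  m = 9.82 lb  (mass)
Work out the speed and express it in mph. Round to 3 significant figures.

Rearranging KE = ½mv² for v: v = √(2·KE/m).
KE = 1210 cal = 5063 J; m = 9.82 lb = 4.454 kg.
v = 47.68 m/s
47.68 m/s × (1 mph / 0.4470 m/s) = 106.7 mph

107 mph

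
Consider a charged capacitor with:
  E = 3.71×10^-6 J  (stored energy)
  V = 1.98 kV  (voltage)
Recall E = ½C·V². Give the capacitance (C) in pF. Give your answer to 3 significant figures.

1.89 pF

Rearranging E = ½C·V² for C: C = 2E/V².
E = 3.71×10^-6 J; V = 1.98 kV = 1980 V.
C = 1.893×10^-12 F
1.893×10^-12 F × (1 pF / 1.000×10^-12 F) = 1.893 pF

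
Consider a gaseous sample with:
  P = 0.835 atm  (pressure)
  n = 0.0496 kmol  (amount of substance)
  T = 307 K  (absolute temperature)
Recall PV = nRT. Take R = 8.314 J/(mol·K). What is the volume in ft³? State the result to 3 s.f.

From the ideal-gas law: V = nRT/P.
P = 0.835 atm = 84606 Pa; n = 0.0496 kmol = 49.60 mol; T = 307 K; R = 8.314 J/(mol·K).
V = 1.496 m³
1.496 m³ × (1 ft³ / 0.02832 m³) = 52.84 ft³

52.8 ft³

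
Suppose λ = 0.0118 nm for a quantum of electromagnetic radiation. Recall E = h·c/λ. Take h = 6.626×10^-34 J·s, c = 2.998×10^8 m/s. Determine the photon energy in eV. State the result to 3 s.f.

1.05×10^5 eV

E is given directly by: E = hc/λ.
λ = 0.0118 nm = 1.180×10^-11 m; h = 6.626×10^-34 J·s; c = 2.998×10^8 m/s.
E = 1.683×10^-14 J
1.683×10^-14 J × (1 eV / 1.602×10^-19 J) = 1.051×10^5 eV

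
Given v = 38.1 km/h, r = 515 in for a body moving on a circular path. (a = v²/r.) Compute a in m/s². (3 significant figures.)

Directly: a = v²/r.
v = 38.1 km/h = 10.58 m/s; r = 515 in = 13.08 m.
a = 8.563 m/s²

8.56 m/s²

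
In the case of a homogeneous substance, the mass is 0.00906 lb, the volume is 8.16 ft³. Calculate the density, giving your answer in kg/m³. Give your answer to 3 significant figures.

0.0178 kg/m³

Directly: ρ = m/V.
m = 0.00906 lb = 0.004110 kg; V = 8.16 ft³ = 0.2311 m³.
ρ = 0.01779 kg/m³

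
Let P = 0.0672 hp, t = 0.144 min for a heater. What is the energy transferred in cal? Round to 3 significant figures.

Rearranging: W = P·t.
P = 0.0672 hp = 50.11 W; t = 0.144 min = 8.640 s.
W = 433.0 J
433.0 J × (1 cal / 4.184 J) = 103.5 cal

103 cal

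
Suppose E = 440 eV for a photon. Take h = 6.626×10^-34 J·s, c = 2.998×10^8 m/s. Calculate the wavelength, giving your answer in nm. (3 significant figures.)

2.82 nm

Solving E = h·c/λ for λ: λ = hc/E.
E = 440 eV = 7.050×10^-17 J; h = 6.626×10^-34 J·s; c = 2.998×10^8 m/s.
λ = 2.818×10^-9 m
2.818×10^-9 m × (1 nm / 1.000×10^-9 m) = 2.818 nm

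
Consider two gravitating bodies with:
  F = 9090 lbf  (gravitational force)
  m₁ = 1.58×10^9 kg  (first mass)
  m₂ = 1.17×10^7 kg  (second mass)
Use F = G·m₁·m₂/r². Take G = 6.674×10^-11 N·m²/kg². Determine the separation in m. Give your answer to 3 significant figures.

5.52 m

From Newton's law of gravitation: r = √(G·m₁m₂/F).
F = 9090 lbf = 40434 N; m₁ = 1.58×10^9 kg; m₂ = 1.17×10^7 kg; G = 6.674×10^-11 N·m²/kg².
r = 5.524 m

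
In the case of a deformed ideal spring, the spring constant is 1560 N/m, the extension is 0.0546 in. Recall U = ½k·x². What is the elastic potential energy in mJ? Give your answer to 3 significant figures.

Directly: U = ½kx².
k = 1560 N/m; x = 0.0546 in = 0.001387 m.
U = 0.001500 J
0.001500 J × (1 mJ / 0.001000 J) = 1.500 mJ

1.50 mJ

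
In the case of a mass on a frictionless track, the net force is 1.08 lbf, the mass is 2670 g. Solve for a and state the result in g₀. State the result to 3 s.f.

From Newton's second law: a = F/m.
F = 1.08 lbf = 4.804 N; m = 2670 g = 2.670 kg.
a = 1.799 m/s²
1.799 m/s² × (1 g₀ / 9.807 m/s²) = 0.1835 g₀

0.183 g₀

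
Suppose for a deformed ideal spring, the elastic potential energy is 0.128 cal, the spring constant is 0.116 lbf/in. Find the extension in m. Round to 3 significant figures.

Rearranging: x = √(2U/k).
U = 0.128 cal = 0.5356 J; k = 0.116 lbf/in = 20.31 N/m.
x = 0.2296 m

0.230 m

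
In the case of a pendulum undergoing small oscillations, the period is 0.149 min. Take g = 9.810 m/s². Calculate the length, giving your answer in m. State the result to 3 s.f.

Solving T = 2π√(L/g) for L: L = g·(T/2π)².
T = 0.149 min = 8.940 s; g = 9.810 m/s².
L = 19.86 m

19.9 m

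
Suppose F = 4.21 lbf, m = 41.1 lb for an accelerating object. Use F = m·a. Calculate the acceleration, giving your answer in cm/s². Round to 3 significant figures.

From Newton's second law: a = F/m.
F = 4.21 lbf = 18.73 N; m = 41.1 lb = 18.64 kg.
a = 1.005 m/s²
1.005 m/s² × (1 cm/s² / 0.01000 m/s²) = 100.5 cm/s²

100 cm/s²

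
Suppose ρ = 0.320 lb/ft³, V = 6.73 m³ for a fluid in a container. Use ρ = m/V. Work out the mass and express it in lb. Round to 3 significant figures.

76.1 lb

Rearranging: m = ρV.
ρ = 0.320 lb/ft³ = 5.126 kg/m³; V = 6.73 m³.
m = 34.50 kg
34.50 kg × (1 lb / 0.4536 kg) = 76.05 lb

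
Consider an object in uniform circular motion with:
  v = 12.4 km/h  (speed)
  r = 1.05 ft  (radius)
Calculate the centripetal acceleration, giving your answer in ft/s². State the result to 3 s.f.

Directly: a = v²/r.
v = 12.4 km/h = 3.444 m/s; r = 1.05 ft = 0.3200 m.
a = 37.07 m/s²
37.07 m/s² × (1 ft/s² / 0.3048 m/s²) = 121.6 ft/s²

122 ft/s²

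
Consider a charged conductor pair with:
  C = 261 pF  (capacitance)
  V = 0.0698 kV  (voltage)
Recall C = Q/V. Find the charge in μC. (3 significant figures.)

0.0182 μC

Rearranging: Q = CV.
C = 261 pF = 2.610×10^-10 F; V = 0.0698 kV = 69.80 V.
Q = 1.822×10^-8 C
1.822×10^-8 C × (1 μC / 1.000×10^-6 C) = 0.01822 μC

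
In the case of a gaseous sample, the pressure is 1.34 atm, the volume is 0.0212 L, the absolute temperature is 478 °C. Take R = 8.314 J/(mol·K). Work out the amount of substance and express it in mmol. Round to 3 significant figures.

Solving PV = nRT for n: n = PV/(RT).
P = 1.34 atm = 1.358×10^5 Pa; V = 0.0212 L = 2.120×10^-5 m³; T = 478 °C = 751.1 K; R = 8.314 J/(mol·K).
n = 4.609×10^-4 mol
4.609×10^-4 mol × (1 mmol / 0.001000 mol) = 0.4609 mmol

0.461 mmol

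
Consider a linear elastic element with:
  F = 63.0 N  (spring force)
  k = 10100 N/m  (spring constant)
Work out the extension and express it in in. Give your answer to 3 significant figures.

From Hooke's law: x = F/k.
F = 63.0 N; k = 10100 N/m.
x = 0.006238 m
0.006238 m × (1 in / 0.02540 m) = 0.2456 in

0.246 in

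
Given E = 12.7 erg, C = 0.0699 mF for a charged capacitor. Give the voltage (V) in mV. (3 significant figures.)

Rearranging E = ½C·V² for V: V = √(2E/C).
E = 12.7 erg = 1.270×10^-6 J; C = 0.0699 mF = 6.990×10^-5 F.
V = 0.1906 V
0.1906 V × (1 mV / 0.001000 V) = 190.6 mV

191 mV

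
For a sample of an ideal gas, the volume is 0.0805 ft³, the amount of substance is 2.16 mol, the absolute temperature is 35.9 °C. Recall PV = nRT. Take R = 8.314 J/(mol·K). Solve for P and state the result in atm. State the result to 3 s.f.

From the ideal-gas law: P = nRT/V.
V = 0.0805 ft³ = 0.002280 m³; n = 2.16 mol; T = 35.9 °C = 309.0 K; R = 8.314 J/(mol·K).
P = 2.435×10^6 Pa
2.435×10^6 Pa × (1 atm / 1.013×10^5 Pa) = 24.03 atm

24.0 atm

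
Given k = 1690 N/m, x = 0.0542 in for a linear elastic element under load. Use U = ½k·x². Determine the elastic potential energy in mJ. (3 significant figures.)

1.60 mJ

Directly: U = ½kx².
k = 1690 N/m; x = 0.0542 in = 0.001377 m.
U = 0.001601 J
0.001601 J × (1 mJ / 0.001000 J) = 1.601 mJ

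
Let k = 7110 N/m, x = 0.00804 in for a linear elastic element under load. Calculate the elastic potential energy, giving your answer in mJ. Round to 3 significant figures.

0.148 mJ

Directly: U = ½kx².
k = 7110 N/m; x = 0.00804 in = 2.042×10^-4 m.
U = 1.483×10^-4 J  (the unit combination reduces to kg·m²/s² = J)
1.483×10^-4 J × (1 mJ / 0.001000 J) = 0.1483 mJ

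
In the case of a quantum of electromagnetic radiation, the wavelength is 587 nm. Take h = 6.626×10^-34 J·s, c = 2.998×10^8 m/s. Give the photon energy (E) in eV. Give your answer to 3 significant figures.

2.11 eV

Directly: E = hc/λ.
λ = 587 nm = 5.870×10^-7 m; h = 6.626×10^-34 J·s; c = 2.998×10^8 m/s.
E = 3.384×10^-19 J
3.384×10^-19 J × (1 eV / 1.602×10^-19 J) = 2.112 eV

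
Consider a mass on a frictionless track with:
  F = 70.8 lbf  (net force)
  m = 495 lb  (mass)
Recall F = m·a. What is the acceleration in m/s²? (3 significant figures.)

1.40 m/s²

From Newton's second law: a = F/m.
F = 70.8 lbf = 314.9 N; m = 495 lb = 224.5 kg.
a = 1.403 m/s²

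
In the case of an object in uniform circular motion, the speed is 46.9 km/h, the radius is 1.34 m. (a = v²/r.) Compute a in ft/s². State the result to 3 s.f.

416 ft/s²

a is given directly by: a = v²/r.
v = 46.9 km/h = 13.03 m/s; r = 1.34 m.
a = 126.7 m/s²
126.7 m/s² × (1 ft/s² / 0.3048 m/s²) = 415.5 ft/s²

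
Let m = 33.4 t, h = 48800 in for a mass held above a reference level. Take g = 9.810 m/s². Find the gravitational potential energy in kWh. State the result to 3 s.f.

113 kWh

PE is given directly by: PE = mgh.
m = 33.4 t = 33400 kg; h = 48800 in = 1240 m; g = 9.810 m/s².
PE = 4.061×10^8 J
4.061×10^8 J × (1 kWh / 3.600×10^6 J) = 112.8 kWh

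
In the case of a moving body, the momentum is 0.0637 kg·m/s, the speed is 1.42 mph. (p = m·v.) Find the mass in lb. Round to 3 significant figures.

0.221 lb

Rearranging p = m·v for m: m = p/v.
p = 0.0637 kg·m/s; v = 1.42 mph = 0.6348 m/s.
m = 0.1003 kg
0.1003 kg × (1 lb / 0.4536 kg) = 0.2212 lb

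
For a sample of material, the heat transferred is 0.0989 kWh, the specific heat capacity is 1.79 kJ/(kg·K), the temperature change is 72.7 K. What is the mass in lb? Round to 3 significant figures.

6.03 lb

Solving Q = m·c·ΔT for m: m = Q/(c·ΔT).
Q = 0.0989 kWh = 3.560×10^5 J; c = 1.79 kJ/(kg·K) = 1790 J/(kg·K); ΔT = 72.7 K.
m = 2.736 kg
2.736 kg × (1 lb / 0.4536 kg) = 6.032 lb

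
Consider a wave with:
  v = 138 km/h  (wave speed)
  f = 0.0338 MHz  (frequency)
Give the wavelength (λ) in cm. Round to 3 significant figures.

0.113 cm

Solving v = f·λ for λ: λ = v/f.
v = 138 km/h = 38.33 m/s; f = 0.0338 MHz = 33800 Hz.
λ = 0.001134 m
0.001134 m × (1 cm / 0.01000 m) = 0.1134 cm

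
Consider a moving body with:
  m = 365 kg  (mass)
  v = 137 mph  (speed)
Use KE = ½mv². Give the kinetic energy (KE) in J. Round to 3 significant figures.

Directly: KE = ½mv².
m = 365 kg; v = 137 mph = 61.24 m/s.
KE = 6.845×10^5 J  (the unit combination reduces to kg·m²/s² = J)

6.85×10^5 J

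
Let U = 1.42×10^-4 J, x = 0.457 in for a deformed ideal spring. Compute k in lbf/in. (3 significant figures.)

Rearranging: k = 2U/x².
U = 1.42×10^-4 J; x = 0.457 in = 0.01161 m.
k = 2.108 N/m
2.108 N/m × (1 lbf/in / 175.1 N/m) = 0.01204 lbf/in

0.0120 lbf/in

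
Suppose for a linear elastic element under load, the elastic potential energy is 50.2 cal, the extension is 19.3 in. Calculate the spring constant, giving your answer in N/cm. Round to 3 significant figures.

Rearranging U = ½k·x² for k: k = 2U/x².
U = 50.2 cal = 210.0 J; x = 19.3 in = 0.4902 m.
k = 1748 N/m
1748 N/m × (1 N/cm / 100.0 N/m) = 17.48 N/cm

17.5 N/cm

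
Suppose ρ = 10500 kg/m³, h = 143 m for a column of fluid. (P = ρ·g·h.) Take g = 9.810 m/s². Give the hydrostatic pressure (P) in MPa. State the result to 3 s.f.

P is given directly by: P = ρgh.
ρ = 10500 kg/m³; h = 143 m; g = 9.810 m/s².
P = 1.473×10^7 Pa
1.473×10^7 Pa × (1 MPa / 1.000×10^6 Pa) = 14.73 MPa

14.7 MPa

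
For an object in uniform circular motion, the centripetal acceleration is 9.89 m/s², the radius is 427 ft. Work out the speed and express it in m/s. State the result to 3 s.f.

35.9 m/s

Solving a = v²/r for v: v = √(a·r).
a = 9.89 m/s²; r = 427 ft = 130.1 m.
v = 35.88 m/s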